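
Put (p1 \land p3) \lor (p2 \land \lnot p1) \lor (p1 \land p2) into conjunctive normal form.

(p1 \lor p2) \land (p3 \lor p2)

(p1 \land p3) \lor (p2 \land \lnot p1) \lor (p1 \land p2)
⇔ (p1 \lor p2 \lor p1) \land (p1 \lor p2 \lor p2) \land (p1 \lor \lnot p1 \lor p1) \land (p1 \lor \lnot p1 \lor p2) \land (p3 \lor p2 \lor p1) \land (p3 \lor p2 \lor p2) \land (p3 \lor \lnot p1 \lor p1) \land (p3 \lor \lnot p1 \lor p2)   — distribute \lor over \land
⇔ (p1 \lor p2) \land (p3 \lor p2)   — simplify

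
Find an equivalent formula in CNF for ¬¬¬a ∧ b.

¬¬¬a ∧ b
≡ ¬a ∧ b   [double negation]

¬a ∧ b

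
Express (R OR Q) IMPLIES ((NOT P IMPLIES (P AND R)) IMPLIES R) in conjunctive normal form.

NOT Q OR NOT P OR R

(R OR Q) IMPLIES ((NOT P IMPLIES (P AND R)) IMPLIES R)
= NOT (R OR Q) OR ((NOT P IMPLIES (P AND R)) IMPLIES R)   (eliminate IMPLIES)
= NOT (R OR Q) OR NOT (NOT P IMPLIES (P AND R)) OR R   (eliminate IMPLIES)
= NOT (R OR Q) OR NOT (NOT NOT P OR (P AND R)) OR R   (eliminate IMPLIES)
= (NOT R AND NOT Q) OR NOT (NOT NOT P OR (P AND R)) OR R   (De Morgan)
= (NOT R AND NOT Q) OR (NOT NOT NOT P AND NOT (P AND R)) OR R   (De Morgan)
= (NOT R AND NOT Q) OR (NOT P AND NOT (P AND R)) OR R   (double negation)
= (NOT R AND NOT Q) OR (NOT P AND (NOT P OR NOT R)) OR R   (De Morgan)
= (NOT R OR NOT P OR R) AND (NOT R OR NOT P OR NOT R OR R) AND (NOT Q OR NOT P OR R) AND (NOT Q OR NOT P OR NOT R OR R)   (distribute OR over AND)
= NOT Q OR NOT P OR R   (simplify)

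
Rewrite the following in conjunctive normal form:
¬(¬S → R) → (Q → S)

¬(¬S → R) → (Q → S)
= ¬¬(¬S → R) ∨ (Q → S)   — eliminate →
= ¬¬(¬¬S ∨ R) ∨ (Q → S)   — eliminate →
= ¬¬(¬¬S ∨ R) ∨ ¬Q ∨ S   — eliminate →
= ¬¬S ∨ R ∨ ¬Q ∨ S   — double negation
= S ∨ R ∨ ¬Q ∨ S   — double negation
= S ∨ R ∨ ¬Q   — simplify

S ∨ R ∨ ¬Q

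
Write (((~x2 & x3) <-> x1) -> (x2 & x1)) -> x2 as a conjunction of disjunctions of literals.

(x2 | ~x3 | x1) & (~x1 | x3 | x2)

(((~x2 & x3) <-> x1) -> (x2 & x1)) -> x2
⇔ ~(((~x2 & x3) <-> x1) -> (x2 & x1)) | x2   [eliminate ->]
⇔ ~(~((~x2 & x3) <-> x1) | (x2 & x1)) | x2   [eliminate ->]
⇔ ~(~(((~x2 & x3) -> x1) & (x1 -> (~x2 & x3))) | (x2 & x1)) | x2   [eliminate <->]
⇔ ~(~((~(~x2 & x3) | x1) & (x1 -> (~x2 & x3))) | (x2 & x1)) | x2   [eliminate ->]
⇔ ~(~((~(~x2 & x3) | x1) & (~x1 | (~x2 & x3))) | (x2 & x1)) | x2   [eliminate ->]
⇔ (~~((~(~x2 & x3) | x1) & (~x1 | (~x2 & x3))) & ~(x2 & x1)) | x2   [De Morgan]
⇔ ((~(~x2 & x3) | x1) & (~x1 | (~x2 & x3)) & ~(x2 & x1)) | x2   [double negation]
⇔ ((~~x2 | ~x3 | x1) & (~x1 | (~x2 & x3)) & ~(x2 & x1)) | x2   [De Morgan]
⇔ ((x2 | ~x3 | x1) & (~x1 | (~x2 & x3)) & ~(x2 & x1)) | x2   [double negation]
⇔ ((x2 | ~x3 | x1) & (~x1 | (~x2 & x3)) & (~x2 | ~x1)) | x2   [De Morgan]
⇔ (x2 | ~x3 | x1 | x2) & (~x1 | ~x2 | x2) & (~x1 | x3 | x2) & (~x2 | ~x1 | x2)   [distribute | over &]
⇔ (x2 | ~x3 | x1) & (~x1 | x3 | x2)   [simplify]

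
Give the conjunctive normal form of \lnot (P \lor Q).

\lnot (P \lor Q)
= \lnot P \land \lnot Q   (De Morgan)

\lnot P \land \lnot Q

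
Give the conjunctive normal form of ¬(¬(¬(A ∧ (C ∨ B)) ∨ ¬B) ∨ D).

(¬A ∨ ¬B) ∧ ¬D

¬(¬(¬(A ∧ (C ∨ B)) ∨ ¬B) ∨ D)
≡ ¬¬(¬(A ∧ (C ∨ B)) ∨ ¬B) ∧ ¬D
≡ (¬(A ∧ (C ∨ B)) ∨ ¬B) ∧ ¬D
≡ (¬A ∨ ¬(C ∨ B) ∨ ¬B) ∧ ¬D
≡ (¬A ∨ (¬C ∧ ¬B) ∨ ¬B) ∧ ¬D
≡ (¬A ∨ ¬C ∨ ¬B) ∧ (¬A ∨ ¬B ∨ ¬B) ∧ ¬D
≡ (¬A ∨ ¬B) ∧ ¬D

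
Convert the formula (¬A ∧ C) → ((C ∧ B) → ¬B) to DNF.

(¬A ∧ C) → ((C ∧ B) → ¬B)
≡ ¬(¬A ∧ C) ∨ ((C ∧ B) → ¬B)   (eliminate →)
≡ ¬(¬A ∧ C) ∨ ¬(C ∧ B) ∨ ¬B   (eliminate →)
≡ ¬¬A ∨ ¬C ∨ ¬(C ∧ B) ∨ ¬B   (De Morgan)
≡ A ∨ ¬C ∨ ¬(C ∧ B) ∨ ¬B   (double negation)
≡ A ∨ ¬C ∨ ¬C ∨ ¬B ∨ ¬B   (De Morgan)
≡ A ∨ ¬C ∨ ¬B   (simplify)

A ∨ ¬C ∨ ¬B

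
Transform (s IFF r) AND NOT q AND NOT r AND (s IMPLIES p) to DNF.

NOT s AND NOT r AND NOT q

(s IFF r) AND NOT q AND NOT r AND (s IMPLIES p)
≡ (s IMPLIES r) AND (r IMPLIES s) AND NOT q AND NOT r AND (s IMPLIES p)   (eliminate IFF)
≡ (NOT s OR r) AND (r IMPLIES s) AND NOT q AND NOT r AND (s IMPLIES p)   (eliminate IMPLIES)
≡ (NOT s OR r) AND (NOT r OR s) AND NOT q AND NOT r AND (s IMPLIES p)   (eliminate IMPLIES)
≡ (NOT s OR r) AND (NOT r OR s) AND NOT q AND NOT r AND (NOT s OR p)   (eliminate IMPLIES)
≡ (NOT s AND NOT r AND NOT q AND NOT r AND NOT s) OR (NOT s AND NOT r AND NOT q AND NOT r AND p) OR (NOT s AND s AND NOT q AND NOT r AND NOT s) OR (NOT s AND s AND NOT q AND NOT r AND p) OR (r AND NOT r AND NOT q AND NOT r AND NOT s) OR (r AND NOT r AND NOT q AND NOT r AND p) OR (r AND s AND NOT q AND NOT r AND NOT s) OR (r AND s AND NOT q AND NOT r AND p)   (distribute AND over OR)
≡ NOT s AND NOT r AND NOT q   (simplify)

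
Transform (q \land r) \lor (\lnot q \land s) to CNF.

(q \lor s) \land (r \lor \lnot q) \land (r \lor s)

(q \land r) \lor (\lnot q \land s)
⇔ (q \lor \lnot q) \land (q \lor s) \land (r \lor \lnot q) \land (r \lor s)   [distribute \lor over \land]
⇔ (q \lor s) \land (r \lor \lnot q) \land (r \lor s)   [simplify]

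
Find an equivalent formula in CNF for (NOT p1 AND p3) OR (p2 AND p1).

(NOT p1 AND p3) OR (p2 AND p1)
= (NOT p1 OR p2) AND (NOT p1 OR p1) AND (p3 OR p2) AND (p3 OR p1)
= (NOT p1 OR p2) AND (p3 OR p2) AND (p3 OR p1)

(NOT p1 OR p2) AND (p3 OR p2) AND (p3 OR p1)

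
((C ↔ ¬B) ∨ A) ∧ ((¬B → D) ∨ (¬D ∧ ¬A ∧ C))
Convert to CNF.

(¬C ∨ ¬B ∨ A) ∧ (B ∨ C ∨ A) ∧ (B ∨ D ∨ ¬A) ∧ (B ∨ D ∨ C)

((C ↔ ¬B) ∨ A) ∧ ((¬B → D) ∨ (¬D ∧ ¬A ∧ C))
≡ (((C → ¬B) ∧ (¬B → C)) ∨ A) ∧ ((¬B → D) ∨ (¬D ∧ ¬A ∧ C))   [eliminate ↔]
≡ (((¬C ∨ ¬B) ∧ (¬B → C)) ∨ A) ∧ ((¬B → D) ∨ (¬D ∧ ¬A ∧ C))   [eliminate →]
≡ (((¬C ∨ ¬B) ∧ (¬¬B ∨ C)) ∨ A) ∧ ((¬B → D) ∨ (¬D ∧ ¬A ∧ C))   [eliminate →]
≡ (((¬C ∨ ¬B) ∧ (¬¬B ∨ C)) ∨ A) ∧ (¬¬B ∨ D ∨ (¬D ∧ ¬A ∧ C))   [eliminate →]
≡ (((¬C ∨ ¬B) ∧ (B ∨ C)) ∨ A) ∧ (¬¬B ∨ D ∨ (¬D ∧ ¬A ∧ C))   [double negation]
≡ (((¬C ∨ ¬B) ∧ (B ∨ C)) ∨ A) ∧ (B ∨ D ∨ (¬D ∧ ¬A ∧ C))   [double negation]
≡ (¬C ∨ ¬B ∨ A) ∧ (B ∨ C ∨ A) ∧ (B ∨ D ∨ ¬D) ∧ (B ∨ D ∨ ¬A) ∧ (B ∨ D ∨ C)   [distribute ∨ over ∧]
≡ (¬C ∨ ¬B ∨ A) ∧ (B ∨ C ∨ A) ∧ (B ∨ D ∨ ¬A) ∧ (B ∨ D ∨ C)   [simplify]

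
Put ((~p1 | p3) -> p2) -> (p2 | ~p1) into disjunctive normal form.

(p3 & ~p2) | p2 | ~p1

((~p1 | p3) -> p2) -> (p2 | ~p1)
⇔ ~((~p1 | p3) -> p2) | p2 | ~p1   [eliminate ->]
⇔ ~(~(~p1 | p3) | p2) | p2 | ~p1   [eliminate ->]
⇔ (~~(~p1 | p3) & ~p2) | p2 | ~p1   [De Morgan]
⇔ ((~p1 | p3) & ~p2) | p2 | ~p1   [double negation]
⇔ (~p1 & ~p2) | (p3 & ~p2) | p2 | ~p1   [distribute & over |]
⇔ (p3 & ~p2) | p2 | ~p1   [simplify]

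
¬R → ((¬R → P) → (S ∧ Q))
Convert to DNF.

R ∨ (¬R ∧ ¬P) ∨ (S ∧ Q)

¬R → ((¬R → P) → (S ∧ Q))
⇔ ¬¬R ∨ ((¬R → P) → (S ∧ Q))   (eliminate →)
⇔ ¬¬R ∨ ¬(¬R → P) ∨ (S ∧ Q)   (eliminate →)
⇔ ¬¬R ∨ ¬(¬¬R ∨ P) ∨ (S ∧ Q)   (eliminate →)
⇔ R ∨ ¬(¬¬R ∨ P) ∨ (S ∧ Q)   (double negation)
⇔ R ∨ (¬¬¬R ∧ ¬P) ∨ (S ∧ Q)   (De Morgan)
⇔ R ∨ (¬R ∧ ¬P) ∨ (S ∧ Q)   (double negation)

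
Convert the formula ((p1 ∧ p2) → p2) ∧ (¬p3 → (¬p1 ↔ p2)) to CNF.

((p1 ∧ p2) → p2) ∧ (¬p3 → (¬p1 ↔ p2))
≡ (¬(p1 ∧ p2) ∨ p2) ∧ (¬p3 → (¬p1 ↔ p2))   — eliminate →
≡ (¬(p1 ∧ p2) ∨ p2) ∧ (¬¬p3 ∨ (¬p1 ↔ p2))   — eliminate →
≡ (¬(p1 ∧ p2) ∨ p2) ∧ (¬¬p3 ∨ ((¬p1 → p2) ∧ (p2 → ¬p1)))   — eliminate ↔
≡ (¬(p1 ∧ p2) ∨ p2) ∧ (¬¬p3 ∨ ((¬¬p1 ∨ p2) ∧ (p2 → ¬p1)))   — eliminate →
≡ (¬(p1 ∧ p2) ∨ p2) ∧ (¬¬p3 ∨ ((¬¬p1 ∨ p2) ∧ (¬p2 ∨ ¬p1)))   — eliminate →
≡ (¬p1 ∨ ¬p2 ∨ p2) ∧ (¬¬p3 ∨ ((¬¬p1 ∨ p2) ∧ (¬p2 ∨ ¬p1)))   — De Morgan
≡ (¬p1 ∨ ¬p2 ∨ p2) ∧ (p3 ∨ ((¬¬p1 ∨ p2) ∧ (¬p2 ∨ ¬p1)))   — double negation
≡ (¬p1 ∨ ¬p2 ∨ p2) ∧ (p3 ∨ ((p1 ∨ p2) ∧ (¬p2 ∨ ¬p1)))   — double negation
≡ (¬p1 ∨ ¬p2 ∨ p2) ∧ (p3 ∨ p1 ∨ p2) ∧ (p3 ∨ ¬p2 ∨ ¬p1)   — distribute ∨ over ∧
≡ (p3 ∨ p1 ∨ p2) ∧ (p3 ∨ ¬p2 ∨ ¬p1)   — simplify

(p3 ∨ p1 ∨ p2) ∧ (p3 ∨ ¬p2 ∨ ¬p1)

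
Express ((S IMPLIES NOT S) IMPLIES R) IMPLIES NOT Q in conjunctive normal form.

((S IMPLIES NOT S) IMPLIES R) IMPLIES NOT Q
≡ NOT ((S IMPLIES NOT S) IMPLIES R) OR NOT Q   [eliminate IMPLIES]
≡ NOT (NOT (S IMPLIES NOT S) OR R) OR NOT Q   [eliminate IMPLIES]
≡ NOT (NOT (NOT S OR NOT S) OR R) OR NOT Q   [eliminate IMPLIES]
≡ (NOT NOT (NOT S OR NOT S) AND NOT R) OR NOT Q   [De Morgan]
≡ ((NOT S OR NOT S) AND NOT R) OR NOT Q   [double negation]
≡ (NOT S OR NOT S OR NOT Q) AND (NOT R OR NOT Q)   [distribute OR over AND]
≡ (NOT S OR NOT Q) AND (NOT R OR NOT Q)   [simplify]

(NOT S OR NOT Q) AND (NOT R OR NOT Q)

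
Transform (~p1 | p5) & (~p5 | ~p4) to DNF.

(~p1 & ~p5) | (~p1 & ~p4) | (p5 & ~p4)

(~p1 | p5) & (~p5 | ~p4)
≡ (~p1 & ~p5) | (~p1 & ~p4) | (p5 & ~p5) | (p5 & ~p4)   [distribute & over |]
≡ (~p1 & ~p5) | (~p1 & ~p4) | (p5 & ~p4)   [simplify]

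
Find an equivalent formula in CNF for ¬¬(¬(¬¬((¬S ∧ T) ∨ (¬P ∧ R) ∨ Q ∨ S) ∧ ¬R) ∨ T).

(¬Q ∨ R ∨ T) ∧ (¬S ∨ R ∨ T)

¬¬(¬(¬¬((¬S ∧ T) ∨ (¬P ∧ R) ∨ Q ∨ S) ∧ ¬R) ∨ T)
≡ ¬(¬¬((¬S ∧ T) ∨ (¬P ∧ R) ∨ Q ∨ S) ∧ ¬R) ∨ T   — double negation
≡ ¬¬¬((¬S ∧ T) ∨ (¬P ∧ R) ∨ Q ∨ S) ∨ ¬¬R ∨ T   — De Morgan
≡ ¬((¬S ∧ T) ∨ (¬P ∧ R) ∨ Q ∨ S) ∨ ¬¬R ∨ T   — double negation
≡ (¬(¬S ∧ T) ∧ ¬(¬P ∧ R) ∧ ¬Q ∧ ¬S) ∨ ¬¬R ∨ T   — De Morgan
≡ ((¬¬S ∨ ¬T) ∧ ¬(¬P ∧ R) ∧ ¬Q ∧ ¬S) ∨ ¬¬R ∨ T   — De Morgan
≡ ((S ∨ ¬T) ∧ ¬(¬P ∧ R) ∧ ¬Q ∧ ¬S) ∨ ¬¬R ∨ T   — double negation
≡ ((S ∨ ¬T) ∧ (¬¬P ∨ ¬R) ∧ ¬Q ∧ ¬S) ∨ ¬¬R ∨ T   — De Morgan
≡ ((S ∨ ¬T) ∧ (P ∨ ¬R) ∧ ¬Q ∧ ¬S) ∨ ¬¬R ∨ T   — double negation
≡ ((S ∨ ¬T) ∧ (P ∨ ¬R) ∧ ¬Q ∧ ¬S) ∨ R ∨ T   — double negation
≡ (S ∨ ¬T ∨ R ∨ T) ∧ (P ∨ ¬R ∨ R ∨ T) ∧ (¬Q ∨ R ∨ T) ∧ (¬S ∨ R ∨ T)   — distribute ∨ over ∧
≡ (¬Q ∨ R ∨ T) ∧ (¬S ∨ R ∨ T)   — simplify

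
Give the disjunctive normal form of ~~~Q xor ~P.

~~~Q xor ~P
⇔ (~~~Q & ~~P) | (~~~~Q & ~P)   [expand xor]
⇔ (~Q & ~~P) | (~~~~Q & ~P)   [double negation]
⇔ (~Q & P) | (~~~~Q & ~P)   [double negation]
⇔ (~Q & P) | (~~Q & ~P)   [double negation]
⇔ (~Q & P) | (Q & ~P)   [double negation]

(~Q & P) | (Q & ~P)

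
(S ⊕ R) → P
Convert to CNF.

(S ⊕ R) → P
≡ ¬(S ⊕ R) ∨ P   — eliminate →
≡ ¬((S ∨ R) ∧ ¬(S ∧ R)) ∨ P   — expand ⊕
≡ ¬(S ∨ R) ∨ ¬¬(S ∧ R) ∨ P   — De Morgan
≡ (¬S ∧ ¬R) ∨ ¬¬(S ∧ R) ∨ P   — De Morgan
≡ (¬S ∧ ¬R) ∨ (S ∧ R) ∨ P   — double negation
≡ (¬S ∨ S ∨ P) ∧ (¬S ∨ R ∨ P) ∧ (¬R ∨ S ∨ P) ∧ (¬R ∨ R ∨ P)   — distribute ∨ over ∧
≡ (¬S ∨ R ∨ P) ∧ (¬R ∨ S ∨ P)   — simplify

(¬S ∨ R ∨ P) ∧ (¬R ∨ S ∨ P)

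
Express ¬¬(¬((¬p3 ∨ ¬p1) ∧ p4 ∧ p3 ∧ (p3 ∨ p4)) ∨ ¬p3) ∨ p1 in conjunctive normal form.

¬¬(¬((¬p3 ∨ ¬p1) ∧ p4 ∧ p3 ∧ (p3 ∨ p4)) ∨ ¬p3) ∨ p1
≡ ¬((¬p3 ∨ ¬p1) ∧ p4 ∧ p3 ∧ (p3 ∨ p4)) ∨ ¬p3 ∨ p1   [double negation]
≡ ¬(¬p3 ∨ ¬p1) ∨ ¬p4 ∨ ¬p3 ∨ ¬(p3 ∨ p4) ∨ ¬p3 ∨ p1   [De Morgan]
≡ (¬¬p3 ∧ ¬¬p1) ∨ ¬p4 ∨ ¬p3 ∨ ¬(p3 ∨ p4) ∨ ¬p3 ∨ p1   [De Morgan]
≡ (p3 ∧ ¬¬p1) ∨ ¬p4 ∨ ¬p3 ∨ ¬(p3 ∨ p4) ∨ ¬p3 ∨ p1   [double negation]
≡ (p3 ∧ p1) ∨ ¬p4 ∨ ¬p3 ∨ ¬(p3 ∨ p4) ∨ ¬p3 ∨ p1   [double negation]
≡ (p3 ∧ p1) ∨ ¬p4 ∨ ¬p3 ∨ (¬p3 ∧ ¬p4) ∨ ¬p3 ∨ p1   [De Morgan]
≡ (p3 ∨ ¬p4 ∨ ¬p3 ∨ ¬p3 ∨ ¬p3 ∨ p1) ∧ (p3 ∨ ¬p4 ∨ ¬p3 ∨ ¬p4 ∨ ¬p3 ∨ p1) ∧ (p1 ∨ ¬p4 ∨ ¬p3 ∨ ¬p3 ∨ ¬p3 ∨ p1) ∧ (p1 ∨ ¬p4 ∨ ¬p3 ∨ ¬p4 ∨ ¬p3 ∨ p1)   [distribute ∨ over ∧]
≡ p1 ∨ ¬p4 ∨ ¬p3   [simplify]

p1 ∨ ¬p4 ∨ ¬p3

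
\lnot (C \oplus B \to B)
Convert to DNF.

\lnot (C \oplus B \to B)
≡ \lnot (\lnot (C \oplus B) \lor B)   [eliminate \to]
≡ \lnot (\lnot (C \land \lnot B \lor \lnot C \land B) \lor B)   [expand \oplus]
≡ \lnot \lnot (C \land \lnot B \lor \lnot C \land B) \land \lnot B   [De Morgan]
≡ (C \land \lnot B \lor \lnot C \land B) \land \lnot B   [double negation]
≡ C \land \lnot B \land \lnot B \lor \lnot C \land B \land \lnot B   [distribute \land over \lor]
≡ C \land \lnot B   [simplify]

C \land \lnot B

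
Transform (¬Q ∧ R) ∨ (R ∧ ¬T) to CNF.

(¬Q ∧ R) ∨ (R ∧ ¬T)
≡ (¬Q ∨ R) ∧ (¬Q ∨ ¬T) ∧ (R ∨ R) ∧ (R ∨ ¬T)   (distribute ∨ over ∧)
≡ (¬Q ∨ ¬T) ∧ R   (simplify)

(¬Q ∨ ¬T) ∧ R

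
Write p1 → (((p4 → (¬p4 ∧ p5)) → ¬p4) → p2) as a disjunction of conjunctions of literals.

¬p1 ∨ p2

p1 → (((p4 → (¬p4 ∧ p5)) → ¬p4) → p2)
⇔ ¬p1 ∨ (((p4 → (¬p4 ∧ p5)) → ¬p4) → p2)   (eliminate →)
⇔ ¬p1 ∨ ¬((p4 → (¬p4 ∧ p5)) → ¬p4) ∨ p2   (eliminate →)
⇔ ¬p1 ∨ ¬(¬(p4 → (¬p4 ∧ p5)) ∨ ¬p4) ∨ p2   (eliminate →)
⇔ ¬p1 ∨ ¬(¬(¬p4 ∨ (¬p4 ∧ p5)) ∨ ¬p4) ∨ p2   (eliminate →)
⇔ ¬p1 ∨ (¬¬(¬p4 ∨ (¬p4 ∧ p5)) ∧ ¬¬p4) ∨ p2   (De Morgan)
⇔ ¬p1 ∨ ((¬p4 ∨ (¬p4 ∧ p5)) ∧ ¬¬p4) ∨ p2   (double negation)
⇔ ¬p1 ∨ ((¬p4 ∨ (¬p4 ∧ p5)) ∧ p4) ∨ p2   (double negation)
⇔ ¬p1 ∨ (¬p4 ∧ p4) ∨ (¬p4 ∧ p5 ∧ p4) ∨ p2   (distribute ∧ over ∨)
⇔ ¬p1 ∨ p2   (simplify)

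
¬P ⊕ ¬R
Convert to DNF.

¬P ⊕ ¬R
≡ (¬P ∧ ¬¬R) ∨ (¬¬P ∧ ¬R)   — expand ⊕
≡ (¬P ∧ R) ∨ (¬¬P ∧ ¬R)   — double negation
≡ (¬P ∧ R) ∨ (P ∧ ¬R)   — double negation

(¬P ∧ R) ∨ (P ∧ ¬R)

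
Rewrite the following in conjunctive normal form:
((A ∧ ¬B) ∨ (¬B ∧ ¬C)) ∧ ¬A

((A ∧ ¬B) ∨ (¬B ∧ ¬C)) ∧ ¬A
≡ (A ∨ ¬B) ∧ (A ∨ ¬C) ∧ (¬B ∨ ¬B) ∧ (¬B ∨ ¬C) ∧ ¬A   (distribute ∨ over ∧)
≡ (A ∨ ¬C) ∧ ¬B ∧ ¬A   (simplify)

(A ∨ ¬C) ∧ ¬B ∧ ¬A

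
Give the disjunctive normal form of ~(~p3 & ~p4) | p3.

~(~p3 & ~p4) | p3
⇔ ~~p3 | ~~p4 | p3   [De Morgan]
⇔ p3 | ~~p4 | p3   [double negation]
⇔ p3 | p4 | p3   [double negation]
⇔ p3 | p4   [simplify]

p3 | p4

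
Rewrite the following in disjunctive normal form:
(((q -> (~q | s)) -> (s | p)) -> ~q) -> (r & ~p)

(q & ~s) | (s & q) | (p & q) | (r & ~p)

(((q -> (~q | s)) -> (s | p)) -> ~q) -> (r & ~p)
≡ ~(((q -> (~q | s)) -> (s | p)) -> ~q) | (r & ~p)
≡ ~(~((q -> (~q | s)) -> (s | p)) | ~q) | (r & ~p)
≡ ~(~(~(q -> (~q | s)) | s | p) | ~q) | (r & ~p)
≡ ~(~(~(~q | ~q | s) | s | p) | ~q) | (r & ~p)
≡ (~~(~(~q | ~q | s) | s | p) & ~~q) | (r & ~p)
≡ ((~(~q | ~q | s) | s | p) & ~~q) | (r & ~p)
≡ (((~~q & ~~q & ~s) | s | p) & ~~q) | (r & ~p)
≡ (((q & ~~q & ~s) | s | p) & ~~q) | (r & ~p)
≡ (((q & q & ~s) | s | p) & ~~q) | (r & ~p)
≡ (((q & q & ~s) | s | p) & q) | (r & ~p)
≡ (q & q & ~s & q) | (s & q) | (p & q) | (r & ~p)
≡ (q & ~s) | (s & q) | (p & q) | (r & ~p)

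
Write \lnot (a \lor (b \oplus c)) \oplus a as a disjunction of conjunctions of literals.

(\lnot a \land \lnot b \land \lnot c) \lor (\lnot a \land c \land b) \lor a

\lnot (a \lor (b \oplus c)) \oplus a
≡ (\lnot (a \lor (b \oplus c)) \land \lnot a) \lor (\lnot \lnot (a \lor (b \oplus c)) \land a)   (expand \oplus)
≡ (\lnot (a \lor (b \land \lnot c) \lor (\lnot b \land c)) \land \lnot a) \lor (\lnot \lnot (a \lor (b \oplus c)) \land a)   (expand \oplus)
≡ (\lnot (a \lor (b \land \lnot c) \lor (\lnot b \land c)) \land \lnot a) \lor (\lnot \lnot (a \lor (b \land \lnot c) \lor (\lnot b \land c)) \land a)   (expand \oplus)
≡ (\lnot a \land \lnot (b \land \lnot c) \land \lnot (\lnot b \land c) \land \lnot a) \lor (\lnot \lnot (a \lor (b \land \lnot c) \lor (\lnot b \land c)) \land a)   (De Morgan)
≡ (\lnot a \land (\lnot b \lor \lnot \lnot c) \land \lnot (\lnot b \land c) \land \lnot a) \lor (\lnot \lnot (a \lor (b \land \lnot c) \lor (\lnot b \land c)) \land a)   (De Morgan)
≡ (\lnot a \land (\lnot b \lor c) \land \lnot (\lnot b \land c) \land \lnot a) \lor (\lnot \lnot (a \lor (b \land \lnot c) \lor (\lnot b \land c)) \land a)   (double negation)
≡ (\lnot a \land (\lnot b \lor c) \land (\lnot \lnot b \lor \lnot c) \land \lnot a) \lor (\lnot \lnot (a \lor (b \land \lnot c) \lor (\lnot b \land c)) \land a)   (De Morgan)
≡ (\lnot a \land (\lnot b \lor c) \land (b \lor \lnot c) \land \lnot a) \lor (\lnot \lnot (a \lor (b \land \lnot c) \lor (\lnot b \land c)) \land a)   (double negation)
≡ (\lnot a \land (\lnot b \lor c) \land (b \lor \lnot c) \land \lnot a) \lor ((a \lor (b \land \lnot c) \lor (\lnot b \land c)) \land a)   (double negation)
≡ (\lnot a \land \lnot b \land b \land \lnot a) \lor (\lnot a \land \lnot b \land \lnot c \land \lnot a) \lor (\lnot a \land c \land b \land \lnot a) \lor (\lnot a \land c \land \lnot c \land \lnot a) \lor (a \land a) \lor (b \land \lnot c \land a) \lor (\lnot b \land c \land a)   (distribute \land over \lor)
≡ (\lnot a \land \lnot b \land \lnot c) \lor (\lnot a \land c \land b) \lor a   (simplify)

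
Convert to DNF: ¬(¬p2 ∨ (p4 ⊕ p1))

(p2 ∧ ¬p4 ∧ ¬p1) ∨ (p2 ∧ p1 ∧ p4)

¬(¬p2 ∨ (p4 ⊕ p1))
≡ ¬(¬p2 ∨ (p4 ∧ ¬p1) ∨ (¬p4 ∧ p1))
≡ ¬¬p2 ∧ ¬(p4 ∧ ¬p1) ∧ ¬(¬p4 ∧ p1)
≡ p2 ∧ ¬(p4 ∧ ¬p1) ∧ ¬(¬p4 ∧ p1)
≡ p2 ∧ (¬p4 ∨ ¬¬p1) ∧ ¬(¬p4 ∧ p1)
≡ p2 ∧ (¬p4 ∨ p1) ∧ ¬(¬p4 ∧ p1)
≡ p2 ∧ (¬p4 ∨ p1) ∧ (¬¬p4 ∨ ¬p1)
≡ p2 ∧ (¬p4 ∨ p1) ∧ (p4 ∨ ¬p1)
≡ (p2 ∧ ¬p4 ∧ p4) ∨ (p2 ∧ ¬p4 ∧ ¬p1) ∨ (p2 ∧ p1 ∧ p4) ∨ (p2 ∧ p1 ∧ ¬p1)
≡ (p2 ∧ ¬p4 ∧ ¬p1) ∨ (p2 ∧ p1 ∧ p4)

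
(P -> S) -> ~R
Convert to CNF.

(P -> S) -> ~R
= ~(P -> S) | ~R   (eliminate ->)
= ~(~P | S) | ~R   (eliminate ->)
= (~~P & ~S) | ~R   (De Morgan)
= (P & ~S) | ~R   (double negation)
= (P | ~R) & (~S | ~R)   (distribute | over &)

(P | ~R) & (~S | ~R)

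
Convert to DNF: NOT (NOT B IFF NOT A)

(NOT B AND A) OR (NOT A AND B)

NOT (NOT B IFF NOT A)
≡ NOT ((NOT B IMPLIES NOT A) AND (NOT A IMPLIES NOT B))   [eliminate IFF]
≡ NOT ((NOT NOT B OR NOT A) AND (NOT A IMPLIES NOT B))   [eliminate IMPLIES]
≡ NOT ((NOT NOT B OR NOT A) AND (NOT NOT A OR NOT B))   [eliminate IMPLIES]
≡ NOT (NOT NOT B OR NOT A) OR NOT (NOT NOT A OR NOT B)   [De Morgan]
≡ (NOT NOT NOT B AND NOT NOT A) OR NOT (NOT NOT A OR NOT B)   [De Morgan]
≡ (NOT B AND NOT NOT A) OR NOT (NOT NOT A OR NOT B)   [double negation]
≡ (NOT B AND A) OR NOT (NOT NOT A OR NOT B)   [double negation]
≡ (NOT B AND A) OR (NOT NOT NOT A AND NOT NOT B)   [De Morgan]
≡ (NOT B AND A) OR (NOT A AND NOT NOT B)   [double negation]
≡ (NOT B AND A) OR (NOT A AND B)   [double negation]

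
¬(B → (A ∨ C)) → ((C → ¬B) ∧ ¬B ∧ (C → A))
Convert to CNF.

¬B ∨ A ∨ C

¬(B → (A ∨ C)) → ((C → ¬B) ∧ ¬B ∧ (C → A))
≡ ¬¬(B → (A ∨ C)) ∨ ((C → ¬B) ∧ ¬B ∧ (C → A))   [eliminate →]
≡ ¬¬(¬B ∨ A ∨ C) ∨ ((C → ¬B) ∧ ¬B ∧ (C → A))   [eliminate →]
≡ ¬¬(¬B ∨ A ∨ C) ∨ ((¬C ∨ ¬B) ∧ ¬B ∧ (C → A))   [eliminate →]
≡ ¬¬(¬B ∨ A ∨ C) ∨ ((¬C ∨ ¬B) ∧ ¬B ∧ (¬C ∨ A))   [eliminate →]
≡ ¬B ∨ A ∨ C ∨ ((¬C ∨ ¬B) ∧ ¬B ∧ (¬C ∨ A))   [double negation]
≡ (¬B ∨ A ∨ C ∨ ¬C ∨ ¬B) ∧ (¬B ∨ A ∨ C ∨ ¬B) ∧ (¬B ∨ A ∨ C ∨ ¬C ∨ A)   [distribute ∨ over ∧]
≡ ¬B ∨ A ∨ C   [simplify]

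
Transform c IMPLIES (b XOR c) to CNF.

NOT c OR NOT b

c IMPLIES (b XOR c)
≡ NOT c OR (b XOR c)   [eliminate IMPLIES]
≡ NOT c OR ((b OR c) AND NOT (b AND c))   [expand XOR]
≡ NOT c OR ((b OR c) AND (NOT b OR NOT c))   [De Morgan]
≡ (NOT c OR b OR c) AND (NOT c OR NOT b OR NOT c)   [distribute OR over AND]
≡ NOT c OR NOT b   [simplify]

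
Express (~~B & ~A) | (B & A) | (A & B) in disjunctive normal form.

(~~B & ~A) | (B & A) | (A & B)
≡ (B & ~A) | (B & A) | (A & B)   — double negation
≡ (B & ~A) | (B & A)   — simplify

(B & ~A) | (B & A)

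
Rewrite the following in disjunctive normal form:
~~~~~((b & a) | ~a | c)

~~~~~((b & a) | ~a | c)
≡ ~~~((b & a) | ~a | c)   (double negation)
≡ ~((b & a) | ~a | c)   (double negation)
≡ ~(b & a) & ~~a & ~c   (De Morgan)
≡ (~b | ~a) & ~~a & ~c   (De Morgan)
≡ (~b | ~a) & a & ~c   (double negation)
≡ (~b & a & ~c) | (~a & a & ~c)   (distribute & over |)
≡ ~b & a & ~c   (simplify)

~b & a & ~c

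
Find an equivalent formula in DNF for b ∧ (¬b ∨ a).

b ∧ a

b ∧ (¬b ∨ a)
= (b ∧ ¬b) ∨ (b ∧ a)
= b ∧ a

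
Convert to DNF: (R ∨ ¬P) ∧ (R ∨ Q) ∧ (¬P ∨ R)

R ∨ (¬P ∧ Q)

(R ∨ ¬P) ∧ (R ∨ Q) ∧ (¬P ∨ R)
≡ (R ∧ R ∧ ¬P) ∨ (R ∧ R ∧ R) ∨ (R ∧ Q ∧ ¬P) ∨ (R ∧ Q ∧ R) ∨ (¬P ∧ R ∧ ¬P) ∨ (¬P ∧ R ∧ R) ∨ (¬P ∧ Q ∧ ¬P) ∨ (¬P ∧ Q ∧ R)   [distribute ∧ over ∨]
≡ R ∨ (¬P ∧ Q)   [simplify]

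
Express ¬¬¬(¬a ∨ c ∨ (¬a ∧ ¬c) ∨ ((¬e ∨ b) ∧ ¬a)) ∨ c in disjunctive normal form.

¬¬¬(¬a ∨ c ∨ (¬a ∧ ¬c) ∨ ((¬e ∨ b) ∧ ¬a)) ∨ c
⇔ ¬(¬a ∨ c ∨ (¬a ∧ ¬c) ∨ ((¬e ∨ b) ∧ ¬a)) ∨ c   (double negation)
⇔ (¬¬a ∧ ¬c ∧ ¬(¬a ∧ ¬c) ∧ ¬((¬e ∨ b) ∧ ¬a)) ∨ c   (De Morgan)
⇔ (a ∧ ¬c ∧ ¬(¬a ∧ ¬c) ∧ ¬((¬e ∨ b) ∧ ¬a)) ∨ c   (double negation)
⇔ (a ∧ ¬c ∧ (¬¬a ∨ ¬¬c) ∧ ¬((¬e ∨ b) ∧ ¬a)) ∨ c   (De Morgan)
⇔ (a ∧ ¬c ∧ (a ∨ ¬¬c) ∧ ¬((¬e ∨ b) ∧ ¬a)) ∨ c   (double negation)
⇔ (a ∧ ¬c ∧ (a ∨ c) ∧ ¬((¬e ∨ b) ∧ ¬a)) ∨ c   (double negation)
⇔ (a ∧ ¬c ∧ (a ∨ c) ∧ (¬(¬e ∨ b) ∨ ¬¬a)) ∨ c   (De Morgan)
⇔ (a ∧ ¬c ∧ (a ∨ c) ∧ ((¬¬e ∧ ¬b) ∨ ¬¬a)) ∨ c   (De Morgan)
⇔ (a ∧ ¬c ∧ (a ∨ c) ∧ ((e ∧ ¬b) ∨ ¬¬a)) ∨ c   (double negation)
⇔ (a ∧ ¬c ∧ (a ∨ c) ∧ ((e ∧ ¬b) ∨ a)) ∨ c   (double negation)
⇔ (a ∧ ¬c ∧ a ∧ e ∧ ¬b) ∨ (a ∧ ¬c ∧ a ∧ a) ∨ (a ∧ ¬c ∧ c ∧ e ∧ ¬b) ∨ (a ∧ ¬c ∧ c ∧ a) ∨ c   (distribute ∧ over ∨)
⇔ (a ∧ ¬c) ∨ c   (simplify)

(a ∧ ¬c) ∨ c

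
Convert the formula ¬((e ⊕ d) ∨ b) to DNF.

¬((e ⊕ d) ∨ b)
≡ ¬((e ∧ ¬d) ∨ (¬e ∧ d) ∨ b)   (expand ⊕)
≡ ¬(e ∧ ¬d) ∧ ¬(¬e ∧ d) ∧ ¬b   (De Morgan)
≡ (¬e ∨ ¬¬d) ∧ ¬(¬e ∧ d) ∧ ¬b   (De Morgan)
≡ (¬e ∨ d) ∧ ¬(¬e ∧ d) ∧ ¬b   (double negation)
≡ (¬e ∨ d) ∧ (¬¬e ∨ ¬d) ∧ ¬b   (De Morgan)
≡ (¬e ∨ d) ∧ (e ∨ ¬d) ∧ ¬b   (double negation)
≡ (¬e ∧ e ∧ ¬b) ∨ (¬e ∧ ¬d ∧ ¬b) ∨ (d ∧ e ∧ ¬b) ∨ (d ∧ ¬d ∧ ¬b)   (distribute ∧ over ∨)
≡ (¬e ∧ ¬d ∧ ¬b) ∨ (d ∧ e ∧ ¬b)   (simplify)

(¬e ∧ ¬d ∧ ¬b) ∨ (d ∧ e ∧ ¬b)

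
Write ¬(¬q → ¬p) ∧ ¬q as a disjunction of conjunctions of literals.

¬(¬q → ¬p) ∧ ¬q
≡ ¬(¬¬q ∨ ¬p) ∧ ¬q   [eliminate →]
≡ ¬¬¬q ∧ ¬¬p ∧ ¬q   [De Morgan]
≡ ¬q ∧ ¬¬p ∧ ¬q   [double negation]
≡ ¬q ∧ p ∧ ¬q   [double negation]
≡ ¬q ∧ p   [simplify]

¬q ∧ p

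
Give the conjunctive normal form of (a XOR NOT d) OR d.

NOT a OR d

(a XOR NOT d) OR d
⇔ ((a OR NOT d) AND NOT (a AND NOT d)) OR d   (expand XOR)
⇔ ((a OR NOT d) AND (NOT a OR NOT NOT d)) OR d   (De Morgan)
⇔ ((a OR NOT d) AND (NOT a OR d)) OR d   (double negation)
⇔ (a OR NOT d OR d) AND (NOT a OR d OR d)   (distribute OR over AND)
⇔ NOT a OR d   (simplify)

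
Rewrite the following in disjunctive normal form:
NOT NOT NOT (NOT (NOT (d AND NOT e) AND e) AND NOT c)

e OR c

NOT NOT NOT (NOT (NOT (d AND NOT e) AND e) AND NOT c)
≡ NOT (NOT (NOT (d AND NOT e) AND e) AND NOT c)   (double negation)
≡ NOT NOT (NOT (d AND NOT e) AND e) OR NOT NOT c   (De Morgan)
≡ (NOT (d AND NOT e) AND e) OR NOT NOT c   (double negation)
≡ ((NOT d OR NOT NOT e) AND e) OR NOT NOT c   (De Morgan)
≡ ((NOT d OR e) AND e) OR NOT NOT c   (double negation)
≡ ((NOT d OR e) AND e) OR c   (double negation)
≡ (NOT d AND e) OR (e AND e) OR c   (distribute AND over OR)
≡ e OR c   (simplify)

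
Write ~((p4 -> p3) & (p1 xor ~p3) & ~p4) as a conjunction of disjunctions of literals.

~((p4 -> p3) & (p1 xor ~p3) & ~p4)
≡ ~((~p4 | p3) & (p1 xor ~p3) & ~p4)   (eliminate ->)
≡ ~((~p4 | p3) & (p1 | ~p3) & ~(p1 & ~p3) & ~p4)   (expand xor)
≡ ~(~p4 | p3) | ~(p1 | ~p3) | ~~(p1 & ~p3) | ~~p4   (De Morgan)
≡ (~~p4 & ~p3) | ~(p1 | ~p3) | ~~(p1 & ~p3) | ~~p4   (De Morgan)
≡ (p4 & ~p3) | ~(p1 | ~p3) | ~~(p1 & ~p3) | ~~p4   (double negation)
≡ (p4 & ~p3) | (~p1 & ~~p3) | ~~(p1 & ~p3) | ~~p4   (De Morgan)
≡ (p4 & ~p3) | (~p1 & p3) | ~~(p1 & ~p3) | ~~p4   (double negation)
≡ (p4 & ~p3) | (~p1 & p3) | (p1 & ~p3) | ~~p4   (double negation)
≡ (p4 & ~p3) | (~p1 & p3) | (p1 & ~p3) | p4   (double negation)
≡ (p4 | ~p1 | p1 | p4) & (p4 | ~p1 | ~p3 | p4) & (p4 | p3 | p1 | p4) & (p4 | p3 | ~p3 | p4) & (~p3 | ~p1 | p1 | p4) & (~p3 | ~p1 | ~p3 | p4) & (~p3 | p3 | p1 | p4) & (~p3 | p3 | ~p3 | p4)   (distribute | over &)
≡ (p4 | ~p1 | ~p3) & (p4 | p3 | p1)   (simplify)

(p4 | ~p1 | ~p3) & (p4 | p3 | p1)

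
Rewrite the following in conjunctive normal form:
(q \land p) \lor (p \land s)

(q \lor s) \land p

(q \land p) \lor (p \land s)
= (q \lor p) \land (q \lor s) \land (p \lor p) \land (p \lor s)   — distribute \lor over \land
= (q \lor s) \land p   — simplify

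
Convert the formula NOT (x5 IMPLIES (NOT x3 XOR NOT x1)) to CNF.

NOT (x5 IMPLIES (NOT x3 XOR NOT x1))
≡ NOT (NOT x5 OR (NOT x3 XOR NOT x1))   [eliminate IMPLIES]
≡ NOT (NOT x5 OR ((NOT x3 OR NOT x1) AND NOT (NOT x3 AND NOT x1)))   [expand XOR]
≡ NOT NOT x5 AND NOT ((NOT x3 OR NOT x1) AND NOT (NOT x3 AND NOT x1))   [De Morgan]
≡ x5 AND NOT ((NOT x3 OR NOT x1) AND NOT (NOT x3 AND NOT x1))   [double negation]
≡ x5 AND (NOT (NOT x3 OR NOT x1) OR NOT NOT (NOT x3 AND NOT x1))   [De Morgan]
≡ x5 AND ((NOT NOT x3 AND NOT NOT x1) OR NOT NOT (NOT x3 AND NOT x1))   [De Morgan]
≡ x5 AND ((x3 AND NOT NOT x1) OR NOT NOT (NOT x3 AND NOT x1))   [double negation]
≡ x5 AND ((x3 AND x1) OR NOT NOT (NOT x3 AND NOT x1))   [double negation]
≡ x5 AND ((x3 AND x1) OR (NOT x3 AND NOT x1))   [double negation]
≡ x5 AND (x3 OR NOT x3) AND (x3 OR NOT x1) AND (x1 OR NOT x3) AND (x1 OR NOT x1)   [distribute OR over AND]
≡ x5 AND (x3 OR NOT x1) AND (x1 OR NOT x3)   [simplify]

x5 AND (x3 OR NOT x1) AND (x1 OR NOT x3)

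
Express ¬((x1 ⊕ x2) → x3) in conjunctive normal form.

¬((x1 ⊕ x2) → x3)
= ¬(¬(x1 ⊕ x2) ∨ x3)   [eliminate →]
= ¬(¬((x1 ∨ x2) ∧ ¬(x1 ∧ x2)) ∨ x3)   [expand ⊕]
= ¬¬((x1 ∨ x2) ∧ ¬(x1 ∧ x2)) ∧ ¬x3   [De Morgan]
= (x1 ∨ x2) ∧ ¬(x1 ∧ x2) ∧ ¬x3   [double negation]
= (x1 ∨ x2) ∧ (¬x1 ∨ ¬x2) ∧ ¬x3   [De Morgan]

(x1 ∨ x2) ∧ (¬x1 ∨ ¬x2) ∧ ¬x3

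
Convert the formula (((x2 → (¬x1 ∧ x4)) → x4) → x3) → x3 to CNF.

(((x2 → (¬x1 ∧ x4)) → x4) → x3) → x3
⇔ ¬(((x2 → (¬x1 ∧ x4)) → x4) → x3) ∨ x3   (eliminate →)
⇔ ¬(¬((x2 → (¬x1 ∧ x4)) → x4) ∨ x3) ∨ x3   (eliminate →)
⇔ ¬(¬(¬(x2 → (¬x1 ∧ x4)) ∨ x4) ∨ x3) ∨ x3   (eliminate →)
⇔ ¬(¬(¬(¬x2 ∨ (¬x1 ∧ x4)) ∨ x4) ∨ x3) ∨ x3   (eliminate →)
⇔ (¬¬(¬(¬x2 ∨ (¬x1 ∧ x4)) ∨ x4) ∧ ¬x3) ∨ x3   (De Morgan)
⇔ ((¬(¬x2 ∨ (¬x1 ∧ x4)) ∨ x4) ∧ ¬x3) ∨ x3   (double negation)
⇔ (((¬¬x2 ∧ ¬(¬x1 ∧ x4)) ∨ x4) ∧ ¬x3) ∨ x3   (De Morgan)
⇔ (((x2 ∧ ¬(¬x1 ∧ x4)) ∨ x4) ∧ ¬x3) ∨ x3   (double negation)
⇔ (((x2 ∧ (¬¬x1 ∨ ¬x4)) ∨ x4) ∧ ¬x3) ∨ x3   (De Morgan)
⇔ (((x2 ∧ (x1 ∨ ¬x4)) ∨ x4) ∧ ¬x3) ∨ x3   (double negation)
⇔ (x2 ∨ x4 ∨ x3) ∧ (x1 ∨ ¬x4 ∨ x4 ∨ x3) ∧ (¬x3 ∨ x3)   (distribute ∨ over ∧)
⇔ x2 ∨ x4 ∨ x3   (simplify)

x2 ∨ x4 ∨ x3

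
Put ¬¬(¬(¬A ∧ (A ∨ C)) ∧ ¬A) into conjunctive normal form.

¬¬(¬(¬A ∧ (A ∨ C)) ∧ ¬A)
⇔ ¬(¬A ∧ (A ∨ C)) ∧ ¬A   (double negation)
⇔ (¬¬A ∨ ¬(A ∨ C)) ∧ ¬A   (De Morgan)
⇔ (A ∨ ¬(A ∨ C)) ∧ ¬A   (double negation)
⇔ (A ∨ (¬A ∧ ¬C)) ∧ ¬A   (De Morgan)
⇔ (A ∨ ¬A) ∧ (A ∨ ¬C) ∧ ¬A   (distribute ∨ over ∧)
⇔ (A ∨ ¬C) ∧ ¬A   (simplify)

(A ∨ ¬C) ∧ ¬A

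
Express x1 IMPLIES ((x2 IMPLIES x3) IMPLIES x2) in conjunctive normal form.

x1 IMPLIES ((x2 IMPLIES x3) IMPLIES x2)
⇔ NOT x1 OR ((x2 IMPLIES x3) IMPLIES x2)
⇔ NOT x1 OR NOT (x2 IMPLIES x3) OR x2
⇔ NOT x1 OR NOT (NOT x2 OR x3) OR x2
⇔ NOT x1 OR (NOT NOT x2 AND NOT x3) OR x2
⇔ NOT x1 OR (x2 AND NOT x3) OR x2
⇔ (NOT x1 OR x2 OR x2) AND (NOT x1 OR NOT x3 OR x2)
⇔ NOT x1 OR x2

NOT x1 OR x2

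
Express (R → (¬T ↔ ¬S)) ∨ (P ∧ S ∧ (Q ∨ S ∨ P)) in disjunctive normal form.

(R → (¬T ↔ ¬S)) ∨ (P ∧ S ∧ (Q ∨ S ∨ P))
≡ ¬R ∨ (¬T ↔ ¬S) ∨ (P ∧ S ∧ (Q ∨ S ∨ P))   (eliminate →)
≡ ¬R ∨ ((¬T → ¬S) ∧ (¬S → ¬T)) ∨ (P ∧ S ∧ (Q ∨ S ∨ P))   (eliminate ↔)
≡ ¬R ∨ ((¬¬T ∨ ¬S) ∧ (¬S → ¬T)) ∨ (P ∧ S ∧ (Q ∨ S ∨ P))   (eliminate →)
≡ ¬R ∨ ((¬¬T ∨ ¬S) ∧ (¬¬S ∨ ¬T)) ∨ (P ∧ S ∧ (Q ∨ S ∨ P))   (eliminate →)
≡ ¬R ∨ ((T ∨ ¬S) ∧ (¬¬S ∨ ¬T)) ∨ (P ∧ S ∧ (Q ∨ S ∨ P))   (double negation)
≡ ¬R ∨ ((T ∨ ¬S) ∧ (S ∨ ¬T)) ∨ (P ∧ S ∧ (Q ∨ S ∨ P))   (double negation)
≡ ¬R ∨ (T ∧ S) ∨ (T ∧ ¬T) ∨ (¬S ∧ S) ∨ (¬S ∧ ¬T) ∨ (P ∧ S ∧ Q) ∨ (P ∧ S ∧ S) ∨ (P ∧ S ∧ P)   (distribute ∧ over ∨)
≡ ¬R ∨ (T ∧ S) ∨ (¬S ∧ ¬T) ∨ (P ∧ S)   (simplify)

¬R ∨ (T ∧ S) ∨ (¬S ∧ ¬T) ∨ (P ∧ S)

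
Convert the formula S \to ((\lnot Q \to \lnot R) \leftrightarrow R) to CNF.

(\lnot S \lor R) \land (\lnot S \lor \lnot R \lor Q)

S \to ((\lnot Q \to \lnot R) \leftrightarrow R)
≡ \lnot S \lor ((\lnot Q \to \lnot R) \leftrightarrow R)   [eliminate \to]
≡ \lnot S \lor (((\lnot Q \to \lnot R) \to R) \land (R \to (\lnot Q \to \lnot R)))   [eliminate \leftrightarrow]
≡ \lnot S \lor ((\lnot (\lnot Q \to \lnot R) \lor R) \land (R \to (\lnot Q \to \lnot R)))   [eliminate \to]
≡ \lnot S \lor ((\lnot (\lnot \lnot Q \lor \lnot R) \lor R) \land (R \to (\lnot Q \to \lnot R)))   [eliminate \to]
≡ \lnot S \lor ((\lnot (\lnot \lnot Q \lor \lnot R) \lor R) \land (\lnot R \lor (\lnot Q \to \lnot R)))   [eliminate \to]
≡ \lnot S \lor ((\lnot (\lnot \lnot Q \lor \lnot R) \lor R) \land (\lnot R \lor \lnot \lnot Q \lor \lnot R))   [eliminate \to]
≡ \lnot S \lor (((\lnot \lnot \lnot Q \land \lnot \lnot R) \lor R) \land (\lnot R \lor \lnot \lnot Q \lor \lnot R))   [De Morgan]
≡ \lnot S \lor (((\lnot Q \land \lnot \lnot R) \lor R) \land (\lnot R \lor \lnot \lnot Q \lor \lnot R))   [double negation]
≡ \lnot S \lor (((\lnot Q \land R) \lor R) \land (\lnot R \lor \lnot \lnot Q \lor \lnot R))   [double negation]
≡ \lnot S \lor (((\lnot Q \land R) \lor R) \land (\lnot R \lor Q \lor \lnot R))   [double negation]
≡ (\lnot S \lor \lnot Q \lor R) \land (\lnot S \lor R \lor R) \land (\lnot S \lor \lnot R \lor Q \lor \lnot R)   [distribute \lor over \land]
≡ (\lnot S \lor R) \land (\lnot S \lor \lnot R \lor Q)   [simplify]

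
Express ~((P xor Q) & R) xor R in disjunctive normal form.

~R | (P & ~Q & R) | (~P & Q & R)

~((P xor Q) & R) xor R
≡ (~((P xor Q) & R) & ~R) | (~~((P xor Q) & R) & R)   (expand xor)
≡ (~(((P & ~Q) | (~P & Q)) & R) & ~R) | (~~((P xor Q) & R) & R)   (expand xor)
≡ (~(((P & ~Q) | (~P & Q)) & R) & ~R) | (~~(((P & ~Q) | (~P & Q)) & R) & R)   (expand xor)
≡ ((~((P & ~Q) | (~P & Q)) | ~R) & ~R) | (~~(((P & ~Q) | (~P & Q)) & R) & R)   (De Morgan)
≡ (((~(P & ~Q) & ~(~P & Q)) | ~R) & ~R) | (~~(((P & ~Q) | (~P & Q)) & R) & R)   (De Morgan)
≡ ((((~P | ~~Q) & ~(~P & Q)) | ~R) & ~R) | (~~(((P & ~Q) | (~P & Q)) & R) & R)   (De Morgan)
≡ ((((~P | Q) & ~(~P & Q)) | ~R) & ~R) | (~~(((P & ~Q) | (~P & Q)) & R) & R)   (double negation)
≡ ((((~P | Q) & (~~P | ~Q)) | ~R) & ~R) | (~~(((P & ~Q) | (~P & Q)) & R) & R)   (De Morgan)
≡ ((((~P | Q) & (P | ~Q)) | ~R) & ~R) | (~~(((P & ~Q) | (~P & Q)) & R) & R)   (double negation)
≡ ((((~P | Q) & (P | ~Q)) | ~R) & ~R) | (((P & ~Q) | (~P & Q)) & R & R)   (double negation)
≡ (~P & P & ~R) | (~P & ~Q & ~R) | (Q & P & ~R) | (Q & ~Q & ~R) | (~R & ~R) | (P & ~Q & R & R) | (~P & Q & R & R)   (distribute & over |)
≡ ~R | (P & ~Q & R) | (~P & Q & R)   (simplify)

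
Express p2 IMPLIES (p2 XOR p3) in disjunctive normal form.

p2 IMPLIES (p2 XOR p3)
= NOT p2 OR (p2 XOR p3)   — eliminate IMPLIES
= NOT p2 OR (p2 AND NOT p3) OR (NOT p2 AND p3)   — expand XOR
= NOT p2 OR (p2 AND NOT p3)   — simplify

NOT p2 OR (p2 AND NOT p3)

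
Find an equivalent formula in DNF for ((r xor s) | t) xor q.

((r xor s) | t) xor q
⇔ (((r xor s) | t) & ~q) | (~((r xor s) | t) & q)   [expand xor]
⇔ (((r & ~s) | (~r & s) | t) & ~q) | (~((r xor s) | t) & q)   [expand xor]
⇔ (((r & ~s) | (~r & s) | t) & ~q) | (~((r & ~s) | (~r & s) | t) & q)   [expand xor]
⇔ (((r & ~s) | (~r & s) | t) & ~q) | (~(r & ~s) & ~(~r & s) & ~t & q)   [De Morgan]
⇔ (((r & ~s) | (~r & s) | t) & ~q) | ((~r | ~~s) & ~(~r & s) & ~t & q)   [De Morgan]
⇔ (((r & ~s) | (~r & s) | t) & ~q) | ((~r | s) & ~(~r & s) & ~t & q)   [double negation]
⇔ (((r & ~s) | (~r & s) | t) & ~q) | ((~r | s) & (~~r | ~s) & ~t & q)   [De Morgan]
⇔ (((r & ~s) | (~r & s) | t) & ~q) | ((~r | s) & (r | ~s) & ~t & q)   [double negation]
⇔ (r & ~s & ~q) | (~r & s & ~q) | (t & ~q) | (~r & r & ~t & q) | (~r & ~s & ~t & q) | (s & r & ~t & q) | (s & ~s & ~t & q)   [distribute & over |]
⇔ (r & ~s & ~q) | (~r & s & ~q) | (t & ~q) | (~r & ~s & ~t & q) | (s & r & ~t & q)   [simplify]

(r & ~s & ~q) | (~r & s & ~q) | (t & ~q) | (~r & ~s & ~t & q) | (s & r & ~t & q)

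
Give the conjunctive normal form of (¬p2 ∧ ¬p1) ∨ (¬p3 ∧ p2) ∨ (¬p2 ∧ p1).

(¬p2 ∧ ¬p1) ∨ (¬p3 ∧ p2) ∨ (¬p2 ∧ p1)
= (¬p2 ∨ ¬p3 ∨ ¬p2) ∧ (¬p2 ∨ ¬p3 ∨ p1) ∧ (¬p2 ∨ p2 ∨ ¬p2) ∧ (¬p2 ∨ p2 ∨ p1) ∧ (¬p1 ∨ ¬p3 ∨ ¬p2) ∧ (¬p1 ∨ ¬p3 ∨ p1) ∧ (¬p1 ∨ p2 ∨ ¬p2) ∧ (¬p1 ∨ p2 ∨ p1)   (distribute ∨ over ∧)
= ¬p2 ∨ ¬p3   (simplify)

¬p2 ∨ ¬p3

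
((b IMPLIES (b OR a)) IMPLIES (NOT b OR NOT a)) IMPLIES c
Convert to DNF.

((b IMPLIES (b OR a)) IMPLIES (NOT b OR NOT a)) IMPLIES c
≡ NOT ((b IMPLIES (b OR a)) IMPLIES (NOT b OR NOT a)) OR c
≡ NOT (NOT (b IMPLIES (b OR a)) OR NOT b OR NOT a) OR c
≡ NOT (NOT (NOT b OR b OR a) OR NOT b OR NOT a) OR c
≡ (NOT NOT (NOT b OR b OR a) AND NOT NOT b AND NOT NOT a) OR c
≡ ((NOT b OR b OR a) AND NOT NOT b AND NOT NOT a) OR c
≡ ((NOT b OR b OR a) AND b AND NOT NOT a) OR c
≡ ((NOT b OR b OR a) AND b AND a) OR c
≡ (NOT b AND b AND a) OR (b AND b AND a) OR (a AND b AND a) OR c
≡ (b AND a) OR c

(b AND a) OR c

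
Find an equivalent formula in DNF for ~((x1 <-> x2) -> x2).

~((x1 <-> x2) -> x2)
= ~(~(x1 <-> x2) | x2)   [eliminate ->]
= ~(~((x1 -> x2) & (x2 -> x1)) | x2)   [eliminate <->]
= ~(~((~x1 | x2) & (x2 -> x1)) | x2)   [eliminate ->]
= ~(~((~x1 | x2) & (~x2 | x1)) | x2)   [eliminate ->]
= ~~((~x1 | x2) & (~x2 | x1)) & ~x2   [De Morgan]
= (~x1 | x2) & (~x2 | x1) & ~x2   [double negation]
= (~x1 & ~x2 & ~x2) | (~x1 & x1 & ~x2) | (x2 & ~x2 & ~x2) | (x2 & x1 & ~x2)   [distribute & over |]
= ~x1 & ~x2   [simplify]

~x1 & ~x2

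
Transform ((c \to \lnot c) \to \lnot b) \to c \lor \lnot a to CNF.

((c \to \lnot c) \to \lnot b) \to c \lor \lnot a
⇔ \lnot ((c \to \lnot c) \to \lnot b) \lor c \lor \lnot a
⇔ \lnot (\lnot (c \to \lnot c) \lor \lnot b) \lor c \lor \lnot a
⇔ \lnot (\lnot (\lnot c \lor \lnot c) \lor \lnot b) \lor c \lor \lnot a
⇔ \lnot \lnot (\lnot c \lor \lnot c) \land \lnot \lnot b \lor c \lor \lnot a
⇔ (\lnot c \lor \lnot c) \land \lnot \lnot b \lor c \lor \lnot a
⇔ (\lnot c \lor \lnot c) \land b \lor c \lor \lnot a
⇔ (\lnot c \lor \lnot c \lor c \lor \lnot a) \land (b \lor c \lor \lnot a)
⇔ b \lor c \lor \lnot a

b \lor c \lor \lnot a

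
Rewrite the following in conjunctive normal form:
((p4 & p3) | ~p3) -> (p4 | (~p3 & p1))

((p4 & p3) | ~p3) -> (p4 | (~p3 & p1))
⇔ ~((p4 & p3) | ~p3) | p4 | (~p3 & p1)   (eliminate ->)
⇔ (~(p4 & p3) & ~~p3) | p4 | (~p3 & p1)   (De Morgan)
⇔ ((~p4 | ~p3) & ~~p3) | p4 | (~p3 & p1)   (De Morgan)
⇔ ((~p4 | ~p3) & p3) | p4 | (~p3 & p1)   (double negation)
⇔ (~p4 | ~p3 | p4 | ~p3) & (~p4 | ~p3 | p4 | p1) & (p3 | p4 | ~p3) & (p3 | p4 | p1)   (distribute | over &)
⇔ p3 | p4 | p1   (simplify)

p3 | p4 | p1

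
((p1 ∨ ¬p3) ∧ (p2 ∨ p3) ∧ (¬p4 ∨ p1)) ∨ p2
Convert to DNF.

((p1 ∨ ¬p3) ∧ (p2 ∨ p3) ∧ (¬p4 ∨ p1)) ∨ p2
= (p1 ∧ p2 ∧ ¬p4) ∨ (p1 ∧ p2 ∧ p1) ∨ (p1 ∧ p3 ∧ ¬p4) ∨ (p1 ∧ p3 ∧ p1) ∨ (¬p3 ∧ p2 ∧ ¬p4) ∨ (¬p3 ∧ p2 ∧ p1) ∨ (¬p3 ∧ p3 ∧ ¬p4) ∨ (¬p3 ∧ p3 ∧ p1) ∨ p2
= (p1 ∧ p3) ∨ p2

(p1 ∧ p3) ∨ p2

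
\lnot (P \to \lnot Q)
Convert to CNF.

P \land Q

\lnot (P \to \lnot Q)
= \lnot (\lnot P \lor \lnot Q)   — eliminate \to
= \lnot \lnot P \land \lnot \lnot Q   — De Morgan
= P \land \lnot \lnot Q   — double negation
= P \land Q   — double negation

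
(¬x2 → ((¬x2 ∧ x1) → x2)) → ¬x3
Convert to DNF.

(¬x2 ∧ x1) ∨ ¬x3

(¬x2 → ((¬x2 ∧ x1) → x2)) → ¬x3
≡ ¬(¬x2 → ((¬x2 ∧ x1) → x2)) ∨ ¬x3   [eliminate →]
≡ ¬(¬¬x2 ∨ ((¬x2 ∧ x1) → x2)) ∨ ¬x3   [eliminate →]
≡ ¬(¬¬x2 ∨ ¬(¬x2 ∧ x1) ∨ x2) ∨ ¬x3   [eliminate →]
≡ (¬¬¬x2 ∧ ¬¬(¬x2 ∧ x1) ∧ ¬x2) ∨ ¬x3   [De Morgan]
≡ (¬x2 ∧ ¬¬(¬x2 ∧ x1) ∧ ¬x2) ∨ ¬x3   [double negation]
≡ (¬x2 ∧ ¬x2 ∧ x1 ∧ ¬x2) ∨ ¬x3   [double negation]
≡ (¬x2 ∧ x1) ∨ ¬x3   [simplify]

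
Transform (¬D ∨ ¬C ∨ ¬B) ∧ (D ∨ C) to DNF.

¬D ∧ C ∨ ¬C ∧ D ∨ ¬B ∧ D ∨ ¬B ∧ C

(¬D ∨ ¬C ∨ ¬B) ∧ (D ∨ C)
≡ ¬D ∧ D ∨ ¬D ∧ C ∨ ¬C ∧ D ∨ ¬C ∧ C ∨ ¬B ∧ D ∨ ¬B ∧ C   [distribute ∧ over ∨]
≡ ¬D ∧ C ∨ ¬C ∧ D ∨ ¬B ∧ D ∨ ¬B ∧ C   [simplify]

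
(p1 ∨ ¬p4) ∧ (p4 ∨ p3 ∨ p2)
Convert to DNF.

(p1 ∨ ¬p4) ∧ (p4 ∨ p3 ∨ p2)
≡ (p1 ∧ p4) ∨ (p1 ∧ p3) ∨ (p1 ∧ p2) ∨ (¬p4 ∧ p4) ∨ (¬p4 ∧ p3) ∨ (¬p4 ∧ p2)
≡ (p1 ∧ p4) ∨ (p1 ∧ p3) ∨ (p1 ∧ p2) ∨ (¬p4 ∧ p3) ∨ (¬p4 ∧ p2)

(p1 ∧ p4) ∨ (p1 ∧ p3) ∨ (p1 ∧ p2) ∨ (¬p4 ∧ p3) ∨ (¬p4 ∧ p2)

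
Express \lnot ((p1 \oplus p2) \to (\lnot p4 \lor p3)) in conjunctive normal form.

\lnot ((p1 \oplus p2) \to (\lnot p4 \lor p3))
≡ \lnot (\lnot (p1 \oplus p2) \lor \lnot p4 \lor p3)
≡ \lnot (\lnot ((p1 \lor p2) \land \lnot (p1 \land p2)) \lor \lnot p4 \lor p3)
≡ \lnot \lnot ((p1 \lor p2) \land \lnot (p1 \land p2)) \land \lnot \lnot p4 \land \lnot p3
≡ (p1 \lor p2) \land \lnot (p1 \land p2) \land \lnot \lnot p4 \land \lnot p3
≡ (p1 \lor p2) \land (\lnot p1 \lor \lnot p2) \land \lnot \lnot p4 \land \lnot p3
≡ (p1 \lor p2) \land (\lnot p1 \lor \lnot p2) \land p4 \land \lnot p3

(p1 \lor p2) \land (\lnot p1 \lor \lnot p2) \land p4 \land \lnot p3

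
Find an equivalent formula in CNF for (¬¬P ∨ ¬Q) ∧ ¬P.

(¬¬P ∨ ¬Q) ∧ ¬P
≡ (P ∨ ¬Q) ∧ ¬P   (double negation)

(P ∨ ¬Q) ∧ ¬P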